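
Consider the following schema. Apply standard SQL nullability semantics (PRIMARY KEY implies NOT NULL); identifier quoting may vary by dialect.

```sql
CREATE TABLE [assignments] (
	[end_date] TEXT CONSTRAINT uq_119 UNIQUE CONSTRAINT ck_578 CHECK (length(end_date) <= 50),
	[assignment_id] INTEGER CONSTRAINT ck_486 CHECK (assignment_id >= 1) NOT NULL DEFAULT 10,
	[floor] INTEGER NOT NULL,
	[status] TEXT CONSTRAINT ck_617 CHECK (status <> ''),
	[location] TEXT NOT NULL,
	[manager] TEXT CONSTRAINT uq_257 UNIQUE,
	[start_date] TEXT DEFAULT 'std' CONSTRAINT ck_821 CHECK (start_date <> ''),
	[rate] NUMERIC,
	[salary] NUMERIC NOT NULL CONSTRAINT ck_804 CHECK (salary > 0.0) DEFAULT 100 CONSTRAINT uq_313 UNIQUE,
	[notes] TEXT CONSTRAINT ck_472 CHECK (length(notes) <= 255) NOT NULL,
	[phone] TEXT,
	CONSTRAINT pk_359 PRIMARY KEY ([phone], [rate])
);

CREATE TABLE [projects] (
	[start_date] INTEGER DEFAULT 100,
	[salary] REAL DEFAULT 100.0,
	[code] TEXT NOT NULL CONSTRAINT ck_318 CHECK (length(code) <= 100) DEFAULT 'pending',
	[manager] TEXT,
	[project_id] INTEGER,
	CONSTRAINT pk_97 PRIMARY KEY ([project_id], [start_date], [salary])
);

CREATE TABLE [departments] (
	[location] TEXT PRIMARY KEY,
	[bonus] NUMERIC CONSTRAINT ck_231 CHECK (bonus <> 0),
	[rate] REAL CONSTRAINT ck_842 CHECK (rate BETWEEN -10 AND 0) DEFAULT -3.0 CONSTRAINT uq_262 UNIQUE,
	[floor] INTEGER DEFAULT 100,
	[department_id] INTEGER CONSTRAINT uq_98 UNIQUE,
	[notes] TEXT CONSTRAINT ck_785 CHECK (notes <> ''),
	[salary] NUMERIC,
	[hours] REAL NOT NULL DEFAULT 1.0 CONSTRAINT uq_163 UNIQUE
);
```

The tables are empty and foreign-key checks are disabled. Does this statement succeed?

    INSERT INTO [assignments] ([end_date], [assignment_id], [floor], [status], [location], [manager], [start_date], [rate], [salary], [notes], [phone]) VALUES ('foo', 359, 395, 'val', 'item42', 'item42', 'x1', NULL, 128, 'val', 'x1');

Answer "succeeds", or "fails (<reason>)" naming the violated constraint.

fails (NOT NULL on rate)

rate is explicitly set to NULL, but rate is part of the PRIMARY KEY (implied NOT NULL).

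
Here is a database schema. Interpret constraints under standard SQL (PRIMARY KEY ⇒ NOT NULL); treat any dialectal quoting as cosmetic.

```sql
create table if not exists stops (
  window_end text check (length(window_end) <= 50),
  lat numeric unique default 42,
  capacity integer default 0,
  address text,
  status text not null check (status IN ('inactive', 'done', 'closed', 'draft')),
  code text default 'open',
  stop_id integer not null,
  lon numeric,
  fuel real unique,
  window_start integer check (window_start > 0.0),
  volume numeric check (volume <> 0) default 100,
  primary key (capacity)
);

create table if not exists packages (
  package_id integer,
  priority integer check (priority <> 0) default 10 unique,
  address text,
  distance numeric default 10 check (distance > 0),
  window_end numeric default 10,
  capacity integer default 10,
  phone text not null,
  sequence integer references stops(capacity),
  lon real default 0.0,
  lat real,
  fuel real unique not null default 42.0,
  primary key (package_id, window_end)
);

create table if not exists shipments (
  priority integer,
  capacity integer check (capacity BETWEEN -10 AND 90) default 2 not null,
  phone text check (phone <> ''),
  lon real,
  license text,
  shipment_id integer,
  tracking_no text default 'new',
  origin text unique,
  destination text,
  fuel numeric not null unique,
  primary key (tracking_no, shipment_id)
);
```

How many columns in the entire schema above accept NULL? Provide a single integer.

21

stops: 8 nullable (window_end, lat, address, code, lon, fuel, window_start, volume — PK (capacity) and explicit NOT NULL columns excluded).
packages: 7 nullable (priority, address, distance, capacity, sequence, lon, lat — PK (package_id, window_end) and explicit NOT NULL columns excluded).
shipments: 6 nullable (priority, phone, lon, license, origin, destination — PK (tracking_no, shipment_id) and explicit NOT NULL columns excluded).
Total: 8 + 7 + 6 = 21.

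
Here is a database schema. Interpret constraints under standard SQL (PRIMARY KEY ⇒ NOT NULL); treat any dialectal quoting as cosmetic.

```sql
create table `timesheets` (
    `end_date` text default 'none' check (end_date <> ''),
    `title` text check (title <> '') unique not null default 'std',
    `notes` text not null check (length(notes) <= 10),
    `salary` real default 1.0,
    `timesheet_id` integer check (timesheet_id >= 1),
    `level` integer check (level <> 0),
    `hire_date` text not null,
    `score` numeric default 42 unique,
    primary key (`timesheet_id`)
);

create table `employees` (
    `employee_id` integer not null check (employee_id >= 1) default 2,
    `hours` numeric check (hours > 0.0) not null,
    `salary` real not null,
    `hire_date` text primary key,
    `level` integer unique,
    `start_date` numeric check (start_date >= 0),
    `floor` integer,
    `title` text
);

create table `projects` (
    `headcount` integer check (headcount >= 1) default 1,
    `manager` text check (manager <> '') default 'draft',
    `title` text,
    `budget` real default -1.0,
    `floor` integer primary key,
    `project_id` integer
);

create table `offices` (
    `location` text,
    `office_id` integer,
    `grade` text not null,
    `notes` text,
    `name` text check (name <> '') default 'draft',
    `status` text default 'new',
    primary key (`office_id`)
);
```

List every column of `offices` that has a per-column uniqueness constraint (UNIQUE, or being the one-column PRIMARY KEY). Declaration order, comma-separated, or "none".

office_id

- location: no UNIQUE or single-column PK constraint.
- office_id: single-column PRIMARY KEY → unique.
- grade: no UNIQUE or single-column PK constraint.
- notes: no UNIQUE or single-column PK constraint.
- name: no UNIQUE or single-column PK constraint.
- status: no UNIQUE or single-column PK constraint.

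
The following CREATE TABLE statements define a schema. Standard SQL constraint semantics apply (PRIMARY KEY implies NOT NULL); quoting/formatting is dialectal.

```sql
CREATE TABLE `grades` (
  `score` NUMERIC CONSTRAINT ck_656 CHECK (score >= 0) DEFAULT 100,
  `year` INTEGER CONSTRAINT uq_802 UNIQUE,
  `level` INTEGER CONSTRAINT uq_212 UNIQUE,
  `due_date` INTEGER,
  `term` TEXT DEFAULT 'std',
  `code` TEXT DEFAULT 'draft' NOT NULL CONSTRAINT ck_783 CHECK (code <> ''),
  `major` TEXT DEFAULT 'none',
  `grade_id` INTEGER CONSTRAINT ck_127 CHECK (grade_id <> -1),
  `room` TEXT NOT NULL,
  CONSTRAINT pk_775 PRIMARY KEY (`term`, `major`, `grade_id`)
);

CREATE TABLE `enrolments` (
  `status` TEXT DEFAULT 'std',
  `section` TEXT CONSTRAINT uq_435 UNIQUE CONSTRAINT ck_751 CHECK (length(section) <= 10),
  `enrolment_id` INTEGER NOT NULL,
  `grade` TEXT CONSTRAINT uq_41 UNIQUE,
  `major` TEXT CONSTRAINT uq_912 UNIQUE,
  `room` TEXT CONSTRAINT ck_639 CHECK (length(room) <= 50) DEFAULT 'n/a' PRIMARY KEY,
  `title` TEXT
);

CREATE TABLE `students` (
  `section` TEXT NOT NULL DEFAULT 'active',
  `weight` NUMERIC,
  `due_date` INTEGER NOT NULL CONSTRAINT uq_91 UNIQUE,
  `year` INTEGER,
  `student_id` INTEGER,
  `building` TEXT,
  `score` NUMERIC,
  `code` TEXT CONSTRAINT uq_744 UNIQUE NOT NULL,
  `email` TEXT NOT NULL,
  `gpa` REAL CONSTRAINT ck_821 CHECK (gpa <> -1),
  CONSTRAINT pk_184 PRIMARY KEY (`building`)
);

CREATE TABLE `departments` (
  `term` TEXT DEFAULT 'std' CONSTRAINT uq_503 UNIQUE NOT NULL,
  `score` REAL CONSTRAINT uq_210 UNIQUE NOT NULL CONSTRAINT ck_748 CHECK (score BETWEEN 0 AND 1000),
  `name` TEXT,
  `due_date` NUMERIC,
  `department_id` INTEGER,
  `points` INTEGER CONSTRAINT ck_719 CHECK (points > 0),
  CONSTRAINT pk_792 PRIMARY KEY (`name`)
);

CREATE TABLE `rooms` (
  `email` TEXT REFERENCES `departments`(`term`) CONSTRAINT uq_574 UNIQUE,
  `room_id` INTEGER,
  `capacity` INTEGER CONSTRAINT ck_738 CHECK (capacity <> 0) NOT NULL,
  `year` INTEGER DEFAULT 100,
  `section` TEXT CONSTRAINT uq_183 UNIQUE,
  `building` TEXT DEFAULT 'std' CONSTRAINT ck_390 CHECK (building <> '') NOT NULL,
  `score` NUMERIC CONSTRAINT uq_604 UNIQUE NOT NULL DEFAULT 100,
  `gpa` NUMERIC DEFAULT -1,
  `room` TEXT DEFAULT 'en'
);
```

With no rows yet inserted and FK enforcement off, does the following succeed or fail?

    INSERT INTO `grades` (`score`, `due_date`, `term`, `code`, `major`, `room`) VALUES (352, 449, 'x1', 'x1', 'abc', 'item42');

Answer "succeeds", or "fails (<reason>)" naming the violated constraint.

grade_id is omitted from the column list and has no DEFAULT, so it would receive NULL.
But grade_id is part of the PRIMARY KEY (implied NOT NULL).

fails (NOT NULL on grade_id)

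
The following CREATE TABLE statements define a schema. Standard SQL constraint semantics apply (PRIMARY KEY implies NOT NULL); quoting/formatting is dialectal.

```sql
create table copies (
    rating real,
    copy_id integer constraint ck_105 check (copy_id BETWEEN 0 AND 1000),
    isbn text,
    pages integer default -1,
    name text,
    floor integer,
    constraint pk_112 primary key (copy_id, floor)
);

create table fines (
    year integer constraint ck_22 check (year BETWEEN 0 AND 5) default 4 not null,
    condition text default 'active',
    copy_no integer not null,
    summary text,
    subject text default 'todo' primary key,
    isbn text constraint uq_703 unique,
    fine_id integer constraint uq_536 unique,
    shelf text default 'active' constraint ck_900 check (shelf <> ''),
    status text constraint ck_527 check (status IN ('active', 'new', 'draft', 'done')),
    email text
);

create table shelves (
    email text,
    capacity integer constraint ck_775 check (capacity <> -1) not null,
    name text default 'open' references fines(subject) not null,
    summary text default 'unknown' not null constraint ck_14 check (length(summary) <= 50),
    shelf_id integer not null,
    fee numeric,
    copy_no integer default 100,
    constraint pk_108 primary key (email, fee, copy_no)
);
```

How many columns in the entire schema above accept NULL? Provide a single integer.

copies: 4 nullable (rating, isbn, pages, name — PK (copy_id, floor) and explicit NOT NULL columns excluded).
fines: 7 nullable (condition, summary, isbn, fine_id, shelf, status, email — PK (subject) and explicit NOT NULL columns excluded).
shelves: 0 nullable (none — PK (email, fee, copy_no) and explicit NOT NULL columns excluded).
Total: 4 + 7 + 0 = 11.

11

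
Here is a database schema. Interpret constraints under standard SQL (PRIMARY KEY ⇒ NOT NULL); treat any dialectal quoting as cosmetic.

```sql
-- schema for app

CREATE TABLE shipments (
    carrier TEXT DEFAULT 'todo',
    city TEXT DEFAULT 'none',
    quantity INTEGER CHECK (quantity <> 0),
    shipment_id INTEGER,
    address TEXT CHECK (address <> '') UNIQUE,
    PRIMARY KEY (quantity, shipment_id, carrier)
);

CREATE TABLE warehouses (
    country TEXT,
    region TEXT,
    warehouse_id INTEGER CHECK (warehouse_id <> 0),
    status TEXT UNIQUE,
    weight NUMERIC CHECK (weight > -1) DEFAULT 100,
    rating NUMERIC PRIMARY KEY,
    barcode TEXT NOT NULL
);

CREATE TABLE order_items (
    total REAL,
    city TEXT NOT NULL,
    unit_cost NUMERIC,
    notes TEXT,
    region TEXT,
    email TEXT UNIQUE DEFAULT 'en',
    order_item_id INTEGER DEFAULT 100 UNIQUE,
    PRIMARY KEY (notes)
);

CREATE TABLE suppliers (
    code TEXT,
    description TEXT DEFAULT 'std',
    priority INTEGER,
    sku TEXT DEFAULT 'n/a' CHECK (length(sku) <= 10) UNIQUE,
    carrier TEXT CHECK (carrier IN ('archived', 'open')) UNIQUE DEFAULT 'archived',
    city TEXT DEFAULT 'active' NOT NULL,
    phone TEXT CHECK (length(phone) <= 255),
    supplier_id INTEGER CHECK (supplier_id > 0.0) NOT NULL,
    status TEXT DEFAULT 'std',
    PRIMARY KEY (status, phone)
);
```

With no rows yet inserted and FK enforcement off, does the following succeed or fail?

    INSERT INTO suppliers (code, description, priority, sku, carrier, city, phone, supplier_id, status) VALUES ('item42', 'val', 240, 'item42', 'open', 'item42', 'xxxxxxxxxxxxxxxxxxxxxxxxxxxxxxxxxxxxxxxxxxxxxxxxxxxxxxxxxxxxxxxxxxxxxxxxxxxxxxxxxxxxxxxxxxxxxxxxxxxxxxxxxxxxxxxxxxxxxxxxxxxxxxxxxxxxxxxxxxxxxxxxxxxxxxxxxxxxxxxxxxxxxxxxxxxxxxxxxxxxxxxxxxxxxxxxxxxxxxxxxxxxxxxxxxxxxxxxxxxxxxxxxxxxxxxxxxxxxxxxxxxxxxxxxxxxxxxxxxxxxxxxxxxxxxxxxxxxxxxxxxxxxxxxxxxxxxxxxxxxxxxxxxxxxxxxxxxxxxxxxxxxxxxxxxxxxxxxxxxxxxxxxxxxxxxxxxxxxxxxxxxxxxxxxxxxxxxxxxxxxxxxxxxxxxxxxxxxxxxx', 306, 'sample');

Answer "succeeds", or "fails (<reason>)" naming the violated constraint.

The value 'xxxxxxxxxxxxxxxxxxxxxxxxxxxxxxxxxxxxxxxxxxxxxxxxxxxxxxxxxxxxxxxxxxxxxxxxxxxxxxxxxxxxxxxxxxxxxxxxxxxxxxxxxxxxxxxxxxxxxxxxxxxxxxxxxxxxxxxxxxxxxxxxxxxxxxxxxxxxxxxxxxxxxxxxxxxxxxxxxxxxxxxxxxxxxxxxxxxxxxxxxxxxxxxxxxxxxxxxxxxxxxxxxxxxxxxxxxxxxxxxxxxxxxxxxxxxxxxxxxxxxxxxxxxxxxxxxxxxxxxxxxxxxxxxxxxxxxxxxxxxxxxxxxxxxxxxxxxxxxxxxxxxxxxxxxxxxxxxxxxxxxxxxxxxxxxxxxxxxxxxxxxxxxxxxxxxxxxxxxxxxxxxxxxxxxxxxxxxxxxx' for phone violates CHECK (length(phone) <= 255).

fails (CHECK on phone)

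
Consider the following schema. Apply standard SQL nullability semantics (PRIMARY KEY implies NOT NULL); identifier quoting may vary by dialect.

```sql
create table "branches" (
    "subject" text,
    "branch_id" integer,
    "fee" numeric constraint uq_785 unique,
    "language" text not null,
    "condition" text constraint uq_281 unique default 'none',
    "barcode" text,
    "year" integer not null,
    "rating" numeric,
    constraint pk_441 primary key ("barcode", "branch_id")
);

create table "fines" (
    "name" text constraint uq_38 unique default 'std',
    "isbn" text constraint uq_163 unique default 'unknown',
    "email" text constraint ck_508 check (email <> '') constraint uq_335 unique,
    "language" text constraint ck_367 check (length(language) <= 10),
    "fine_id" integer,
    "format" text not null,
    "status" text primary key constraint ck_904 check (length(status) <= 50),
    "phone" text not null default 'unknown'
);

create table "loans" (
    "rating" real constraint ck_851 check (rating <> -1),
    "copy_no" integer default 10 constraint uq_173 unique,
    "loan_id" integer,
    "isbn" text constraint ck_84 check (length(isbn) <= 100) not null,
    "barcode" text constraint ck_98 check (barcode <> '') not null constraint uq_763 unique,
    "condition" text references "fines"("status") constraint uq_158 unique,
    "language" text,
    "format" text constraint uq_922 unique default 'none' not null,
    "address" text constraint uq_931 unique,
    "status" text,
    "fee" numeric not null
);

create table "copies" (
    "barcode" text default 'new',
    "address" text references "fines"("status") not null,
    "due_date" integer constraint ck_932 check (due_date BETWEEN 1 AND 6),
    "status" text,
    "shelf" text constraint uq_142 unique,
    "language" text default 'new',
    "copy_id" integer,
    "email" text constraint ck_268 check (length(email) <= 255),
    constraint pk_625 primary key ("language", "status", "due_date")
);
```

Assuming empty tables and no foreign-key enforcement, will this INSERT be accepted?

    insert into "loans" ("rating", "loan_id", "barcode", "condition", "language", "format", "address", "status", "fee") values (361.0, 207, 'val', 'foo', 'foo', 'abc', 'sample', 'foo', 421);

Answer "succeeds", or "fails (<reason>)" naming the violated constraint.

isbn is omitted from the column list and has no DEFAULT, so it would receive NULL.
But isbn is declared NOT NULL.

fails (NOT NULL on isbn)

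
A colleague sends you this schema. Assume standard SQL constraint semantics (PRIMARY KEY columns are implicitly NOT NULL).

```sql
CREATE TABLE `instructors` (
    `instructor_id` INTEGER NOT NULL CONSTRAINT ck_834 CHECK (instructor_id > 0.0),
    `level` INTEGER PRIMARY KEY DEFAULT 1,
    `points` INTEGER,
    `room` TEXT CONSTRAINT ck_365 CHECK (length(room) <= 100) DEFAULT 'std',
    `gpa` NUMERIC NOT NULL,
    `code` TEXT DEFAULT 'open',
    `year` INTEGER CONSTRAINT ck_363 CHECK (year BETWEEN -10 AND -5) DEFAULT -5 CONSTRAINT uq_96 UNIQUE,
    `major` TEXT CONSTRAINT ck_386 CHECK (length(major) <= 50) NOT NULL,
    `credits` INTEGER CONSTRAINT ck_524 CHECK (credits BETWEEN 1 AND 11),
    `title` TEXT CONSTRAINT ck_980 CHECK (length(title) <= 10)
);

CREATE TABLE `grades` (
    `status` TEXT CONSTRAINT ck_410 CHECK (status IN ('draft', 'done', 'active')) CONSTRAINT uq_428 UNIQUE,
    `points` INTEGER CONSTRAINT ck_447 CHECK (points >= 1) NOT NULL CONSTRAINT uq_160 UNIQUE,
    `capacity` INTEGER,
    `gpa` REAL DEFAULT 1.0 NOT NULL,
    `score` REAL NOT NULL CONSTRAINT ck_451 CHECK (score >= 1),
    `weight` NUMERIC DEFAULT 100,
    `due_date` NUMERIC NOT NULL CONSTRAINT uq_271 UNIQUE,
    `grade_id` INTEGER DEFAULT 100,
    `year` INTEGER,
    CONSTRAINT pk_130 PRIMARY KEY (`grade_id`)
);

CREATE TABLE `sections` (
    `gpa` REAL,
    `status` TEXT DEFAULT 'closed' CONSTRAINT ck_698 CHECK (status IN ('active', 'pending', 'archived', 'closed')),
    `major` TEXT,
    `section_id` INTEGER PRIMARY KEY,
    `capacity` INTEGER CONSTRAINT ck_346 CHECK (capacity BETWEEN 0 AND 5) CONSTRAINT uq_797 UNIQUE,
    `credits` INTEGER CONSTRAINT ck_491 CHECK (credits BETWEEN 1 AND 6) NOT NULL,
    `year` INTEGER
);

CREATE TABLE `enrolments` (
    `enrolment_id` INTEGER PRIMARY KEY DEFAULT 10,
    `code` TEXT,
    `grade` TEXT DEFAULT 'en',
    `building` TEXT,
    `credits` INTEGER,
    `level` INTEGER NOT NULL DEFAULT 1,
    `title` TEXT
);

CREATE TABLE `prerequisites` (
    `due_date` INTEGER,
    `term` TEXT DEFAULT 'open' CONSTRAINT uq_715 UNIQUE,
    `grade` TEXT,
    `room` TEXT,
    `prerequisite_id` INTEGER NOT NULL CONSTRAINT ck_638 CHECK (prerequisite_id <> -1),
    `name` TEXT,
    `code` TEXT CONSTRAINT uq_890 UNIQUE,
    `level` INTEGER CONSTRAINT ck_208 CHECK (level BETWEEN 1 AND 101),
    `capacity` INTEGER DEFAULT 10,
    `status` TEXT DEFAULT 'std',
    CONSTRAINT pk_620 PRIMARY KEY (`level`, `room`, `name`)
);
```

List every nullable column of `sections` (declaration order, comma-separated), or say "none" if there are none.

- gpa: no NOT NULL constraint applies → nullable.
- status: CHECK does not forbid NULL (a CHECK constraint passes when its expression is NULL) → nullable.
- major: no NOT NULL constraint applies → nullable.
- section_id: part of the PRIMARY KEY, which implies NOT NULL → not nullable.
- capacity: CHECK does not forbid NULL (a CHECK constraint passes when its expression is NULL) → nullable.
- credits: declared NOT NULL → not nullable.
- year: no NOT NULL constraint applies → nullable.

gpa, status, major, capacity, year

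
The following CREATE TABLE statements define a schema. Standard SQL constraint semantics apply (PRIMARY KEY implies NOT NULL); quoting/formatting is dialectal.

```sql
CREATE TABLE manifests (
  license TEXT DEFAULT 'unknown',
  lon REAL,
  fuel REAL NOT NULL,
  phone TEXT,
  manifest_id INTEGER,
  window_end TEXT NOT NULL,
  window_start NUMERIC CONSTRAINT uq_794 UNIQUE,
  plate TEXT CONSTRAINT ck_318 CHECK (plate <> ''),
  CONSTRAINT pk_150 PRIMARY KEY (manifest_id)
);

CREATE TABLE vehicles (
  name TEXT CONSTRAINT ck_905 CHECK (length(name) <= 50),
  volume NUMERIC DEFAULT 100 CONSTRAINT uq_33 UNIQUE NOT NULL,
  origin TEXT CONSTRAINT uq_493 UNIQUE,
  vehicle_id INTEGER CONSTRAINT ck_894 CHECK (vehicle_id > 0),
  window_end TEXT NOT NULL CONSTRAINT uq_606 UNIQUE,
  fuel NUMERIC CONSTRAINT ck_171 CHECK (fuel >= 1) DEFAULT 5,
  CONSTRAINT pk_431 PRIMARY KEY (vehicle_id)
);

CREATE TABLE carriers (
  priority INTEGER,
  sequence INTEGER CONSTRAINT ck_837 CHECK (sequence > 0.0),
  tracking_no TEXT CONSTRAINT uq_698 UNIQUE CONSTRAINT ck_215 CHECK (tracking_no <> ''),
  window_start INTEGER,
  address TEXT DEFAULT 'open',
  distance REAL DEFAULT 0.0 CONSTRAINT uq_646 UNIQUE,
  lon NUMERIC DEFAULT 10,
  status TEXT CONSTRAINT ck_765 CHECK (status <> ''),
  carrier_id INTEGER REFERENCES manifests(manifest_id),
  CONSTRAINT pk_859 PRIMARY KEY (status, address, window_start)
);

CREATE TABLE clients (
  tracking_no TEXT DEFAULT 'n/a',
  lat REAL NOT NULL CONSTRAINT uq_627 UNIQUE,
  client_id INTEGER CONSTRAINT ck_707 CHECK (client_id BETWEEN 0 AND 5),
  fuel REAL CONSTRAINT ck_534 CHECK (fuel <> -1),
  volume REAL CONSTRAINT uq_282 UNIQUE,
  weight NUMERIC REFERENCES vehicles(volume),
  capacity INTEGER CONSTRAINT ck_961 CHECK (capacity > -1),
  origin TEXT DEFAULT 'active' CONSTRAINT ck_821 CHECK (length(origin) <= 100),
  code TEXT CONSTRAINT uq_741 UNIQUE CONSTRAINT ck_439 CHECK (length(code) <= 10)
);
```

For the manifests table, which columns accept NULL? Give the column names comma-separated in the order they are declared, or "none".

- license: DEFAULT only fills an omitted column; an explicit NULL is still allowed → nullable.
- lon: no NOT NULL constraint applies → nullable.
- fuel: declared NOT NULL → not nullable.
- phone: no NOT NULL constraint applies → nullable.
- manifest_id: part of the PRIMARY KEY, which implies NOT NULL → not nullable.
- window_end: declared NOT NULL → not nullable.
- window_start: UNIQUE does not imply NOT NULL → nullable.
- plate: CHECK does not forbid NULL (a CHECK constraint passes when its expression is NULL) → nullable.

license, lon, phone, window_start, plate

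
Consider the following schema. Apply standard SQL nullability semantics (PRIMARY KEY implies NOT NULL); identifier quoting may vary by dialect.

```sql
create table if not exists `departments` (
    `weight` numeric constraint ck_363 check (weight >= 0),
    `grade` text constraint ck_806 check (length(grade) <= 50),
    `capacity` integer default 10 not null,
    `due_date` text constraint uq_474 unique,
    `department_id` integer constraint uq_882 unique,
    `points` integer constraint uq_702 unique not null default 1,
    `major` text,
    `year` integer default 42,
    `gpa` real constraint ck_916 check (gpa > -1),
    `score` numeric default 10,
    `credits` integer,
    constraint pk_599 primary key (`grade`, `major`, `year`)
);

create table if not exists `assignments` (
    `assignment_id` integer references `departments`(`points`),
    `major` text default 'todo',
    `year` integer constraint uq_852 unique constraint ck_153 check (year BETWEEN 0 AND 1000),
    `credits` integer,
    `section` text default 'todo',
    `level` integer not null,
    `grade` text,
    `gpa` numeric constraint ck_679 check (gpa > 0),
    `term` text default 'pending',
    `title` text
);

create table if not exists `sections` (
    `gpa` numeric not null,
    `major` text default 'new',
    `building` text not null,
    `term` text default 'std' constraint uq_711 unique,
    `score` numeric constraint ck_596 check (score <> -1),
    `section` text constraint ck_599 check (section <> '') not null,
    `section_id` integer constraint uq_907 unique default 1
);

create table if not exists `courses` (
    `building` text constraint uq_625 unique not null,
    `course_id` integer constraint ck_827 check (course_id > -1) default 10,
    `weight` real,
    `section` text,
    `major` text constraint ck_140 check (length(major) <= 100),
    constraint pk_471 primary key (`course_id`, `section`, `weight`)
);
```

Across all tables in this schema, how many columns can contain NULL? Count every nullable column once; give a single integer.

20

departments: 6 nullable (weight, due_date, department_id, gpa, score, credits — PK (grade, major, year) and explicit NOT NULL columns excluded).
assignments: 9 nullable (assignment_id, major, year, credits, section, grade, gpa, term, title — PK none and explicit NOT NULL columns excluded).
sections: 4 nullable (major, term, score, section_id — PK none and explicit NOT NULL columns excluded).
courses: 1 nullable (major — PK (course_id, section, weight) and explicit NOT NULL columns excluded).
Total: 6 + 9 + 4 + 1 = 20.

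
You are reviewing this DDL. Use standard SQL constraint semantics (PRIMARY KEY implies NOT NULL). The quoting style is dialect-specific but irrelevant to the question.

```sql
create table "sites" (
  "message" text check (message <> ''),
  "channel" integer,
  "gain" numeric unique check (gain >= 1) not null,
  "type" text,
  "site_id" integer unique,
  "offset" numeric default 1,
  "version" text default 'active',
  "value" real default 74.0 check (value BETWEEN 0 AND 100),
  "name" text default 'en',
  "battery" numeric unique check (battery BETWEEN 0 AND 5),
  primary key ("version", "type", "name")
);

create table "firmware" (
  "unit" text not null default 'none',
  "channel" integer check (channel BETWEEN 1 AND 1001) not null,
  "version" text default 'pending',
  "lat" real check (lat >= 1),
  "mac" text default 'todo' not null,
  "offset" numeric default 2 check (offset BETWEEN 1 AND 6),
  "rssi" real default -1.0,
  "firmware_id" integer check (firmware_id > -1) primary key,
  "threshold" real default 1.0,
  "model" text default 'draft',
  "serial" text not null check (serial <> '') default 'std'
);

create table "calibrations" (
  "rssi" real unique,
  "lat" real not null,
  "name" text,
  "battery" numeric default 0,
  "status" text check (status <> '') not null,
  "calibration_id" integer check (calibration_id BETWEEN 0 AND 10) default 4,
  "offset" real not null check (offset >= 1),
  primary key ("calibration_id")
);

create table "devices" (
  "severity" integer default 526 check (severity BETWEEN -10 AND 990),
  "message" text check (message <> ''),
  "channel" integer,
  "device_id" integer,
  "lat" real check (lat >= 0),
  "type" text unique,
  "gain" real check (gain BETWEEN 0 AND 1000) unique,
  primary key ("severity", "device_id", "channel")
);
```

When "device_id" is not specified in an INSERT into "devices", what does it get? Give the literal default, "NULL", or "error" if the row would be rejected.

error

device_id has no DEFAULT clause.
Omitting it would insert NULL, but it is part of the PRIMARY KEY, so the INSERT fails.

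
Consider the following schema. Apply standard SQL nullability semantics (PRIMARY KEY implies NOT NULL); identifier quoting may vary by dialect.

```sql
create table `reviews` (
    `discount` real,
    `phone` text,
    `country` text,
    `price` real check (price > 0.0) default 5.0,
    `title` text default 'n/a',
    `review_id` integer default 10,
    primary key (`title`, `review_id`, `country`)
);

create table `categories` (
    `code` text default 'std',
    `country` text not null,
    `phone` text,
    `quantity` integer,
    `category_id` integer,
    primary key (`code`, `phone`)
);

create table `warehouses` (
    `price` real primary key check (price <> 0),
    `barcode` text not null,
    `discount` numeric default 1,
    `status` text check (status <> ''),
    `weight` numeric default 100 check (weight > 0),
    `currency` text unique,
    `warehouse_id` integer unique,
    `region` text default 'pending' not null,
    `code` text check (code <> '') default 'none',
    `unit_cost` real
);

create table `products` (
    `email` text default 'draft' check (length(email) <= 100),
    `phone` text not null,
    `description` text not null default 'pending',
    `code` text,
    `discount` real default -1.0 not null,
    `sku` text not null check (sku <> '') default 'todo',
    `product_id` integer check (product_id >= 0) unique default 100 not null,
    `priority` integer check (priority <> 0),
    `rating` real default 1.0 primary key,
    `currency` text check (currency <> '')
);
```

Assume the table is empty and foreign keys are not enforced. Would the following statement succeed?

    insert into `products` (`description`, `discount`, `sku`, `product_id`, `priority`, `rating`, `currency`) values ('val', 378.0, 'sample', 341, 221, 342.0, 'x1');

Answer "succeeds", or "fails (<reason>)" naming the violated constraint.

phone is omitted from the column list and has no DEFAULT, so it would receive NULL.
But phone is declared NOT NULL.

fails (NOT NULL on phone)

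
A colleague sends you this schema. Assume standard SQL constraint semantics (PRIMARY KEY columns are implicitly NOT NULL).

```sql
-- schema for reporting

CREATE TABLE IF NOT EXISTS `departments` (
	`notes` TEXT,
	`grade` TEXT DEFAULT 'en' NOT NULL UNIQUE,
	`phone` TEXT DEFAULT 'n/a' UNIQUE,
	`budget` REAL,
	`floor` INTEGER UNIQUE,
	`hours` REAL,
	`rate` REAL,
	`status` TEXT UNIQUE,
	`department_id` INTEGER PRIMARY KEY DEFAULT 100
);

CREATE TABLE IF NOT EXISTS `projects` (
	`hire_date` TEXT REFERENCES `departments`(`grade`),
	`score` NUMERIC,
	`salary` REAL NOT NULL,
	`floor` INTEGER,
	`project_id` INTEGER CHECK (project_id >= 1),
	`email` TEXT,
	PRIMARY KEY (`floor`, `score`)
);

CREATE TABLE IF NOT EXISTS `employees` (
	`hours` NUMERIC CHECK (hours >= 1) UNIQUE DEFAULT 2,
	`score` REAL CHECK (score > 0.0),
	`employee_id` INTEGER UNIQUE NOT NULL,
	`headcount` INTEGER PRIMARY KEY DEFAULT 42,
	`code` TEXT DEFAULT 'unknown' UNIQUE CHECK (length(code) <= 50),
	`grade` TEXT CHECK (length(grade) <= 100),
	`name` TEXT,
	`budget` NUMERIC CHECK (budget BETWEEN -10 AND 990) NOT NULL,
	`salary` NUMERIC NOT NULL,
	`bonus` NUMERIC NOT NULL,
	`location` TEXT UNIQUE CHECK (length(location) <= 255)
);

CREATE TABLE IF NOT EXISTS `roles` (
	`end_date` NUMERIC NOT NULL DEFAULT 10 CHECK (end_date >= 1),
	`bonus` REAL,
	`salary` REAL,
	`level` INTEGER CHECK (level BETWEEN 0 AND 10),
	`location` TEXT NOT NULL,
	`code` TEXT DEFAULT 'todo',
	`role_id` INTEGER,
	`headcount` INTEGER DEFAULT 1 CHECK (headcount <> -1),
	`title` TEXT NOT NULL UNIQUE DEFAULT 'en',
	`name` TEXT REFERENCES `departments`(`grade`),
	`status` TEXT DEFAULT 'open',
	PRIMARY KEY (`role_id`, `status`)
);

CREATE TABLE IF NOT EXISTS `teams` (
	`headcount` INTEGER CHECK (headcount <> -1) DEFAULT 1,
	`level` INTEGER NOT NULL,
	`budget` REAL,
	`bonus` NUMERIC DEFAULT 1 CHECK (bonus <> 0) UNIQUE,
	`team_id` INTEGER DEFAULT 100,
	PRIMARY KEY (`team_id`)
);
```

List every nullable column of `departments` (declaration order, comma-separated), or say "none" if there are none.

- notes: no NOT NULL constraint applies → nullable.
- grade: declared NOT NULL → not nullable.
- phone: UNIQUE does not imply NOT NULL → nullable.
- budget: no NOT NULL constraint applies → nullable.
- floor: UNIQUE does not imply NOT NULL → nullable.
- hours: no NOT NULL constraint applies → nullable.
- rate: no NOT NULL constraint applies → nullable.
- status: UNIQUE does not imply NOT NULL → nullable.
- department_id: part of the PRIMARY KEY, which implies NOT NULL → not nullable.

notes, phone, budget, floor, hours, rate, status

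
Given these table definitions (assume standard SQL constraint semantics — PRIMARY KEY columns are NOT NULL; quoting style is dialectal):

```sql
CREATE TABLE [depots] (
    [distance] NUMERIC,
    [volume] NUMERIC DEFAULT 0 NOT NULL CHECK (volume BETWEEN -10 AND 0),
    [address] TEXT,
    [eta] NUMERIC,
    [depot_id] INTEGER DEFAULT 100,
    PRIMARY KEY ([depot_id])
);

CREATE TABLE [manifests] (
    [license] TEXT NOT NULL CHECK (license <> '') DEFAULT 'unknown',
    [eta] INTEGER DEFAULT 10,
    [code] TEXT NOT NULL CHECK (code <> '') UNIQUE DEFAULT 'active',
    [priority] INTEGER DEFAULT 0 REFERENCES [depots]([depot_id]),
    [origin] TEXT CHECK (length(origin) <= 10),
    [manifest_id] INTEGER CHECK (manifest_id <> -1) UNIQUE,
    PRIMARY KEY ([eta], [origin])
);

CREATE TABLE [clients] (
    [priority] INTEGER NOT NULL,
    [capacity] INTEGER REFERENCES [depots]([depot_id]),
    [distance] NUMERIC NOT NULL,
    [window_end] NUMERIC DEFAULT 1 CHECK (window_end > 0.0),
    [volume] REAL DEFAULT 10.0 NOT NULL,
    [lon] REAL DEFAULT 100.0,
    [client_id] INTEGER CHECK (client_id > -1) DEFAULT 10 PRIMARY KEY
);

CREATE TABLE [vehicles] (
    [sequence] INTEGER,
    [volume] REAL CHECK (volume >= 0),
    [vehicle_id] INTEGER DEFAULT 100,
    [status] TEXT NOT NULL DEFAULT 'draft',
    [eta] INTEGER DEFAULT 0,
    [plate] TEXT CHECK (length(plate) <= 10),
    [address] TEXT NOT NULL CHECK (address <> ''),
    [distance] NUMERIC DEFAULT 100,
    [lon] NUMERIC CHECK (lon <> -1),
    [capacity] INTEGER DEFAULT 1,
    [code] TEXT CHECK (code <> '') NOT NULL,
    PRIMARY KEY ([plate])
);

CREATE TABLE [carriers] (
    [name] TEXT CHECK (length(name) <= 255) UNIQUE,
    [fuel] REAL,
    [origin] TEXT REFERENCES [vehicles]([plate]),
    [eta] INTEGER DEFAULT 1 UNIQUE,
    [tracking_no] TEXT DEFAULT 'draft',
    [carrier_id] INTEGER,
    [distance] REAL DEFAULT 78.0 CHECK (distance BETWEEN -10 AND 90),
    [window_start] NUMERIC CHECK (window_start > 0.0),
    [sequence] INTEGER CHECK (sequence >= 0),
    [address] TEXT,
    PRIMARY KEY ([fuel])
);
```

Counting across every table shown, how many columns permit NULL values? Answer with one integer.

depots: 3 nullable (distance, address, eta — PK (depot_id) and explicit NOT NULL columns excluded).
manifests: 2 nullable (priority, manifest_id — PK (eta, origin) and explicit NOT NULL columns excluded).
clients: 3 nullable (capacity, window_end, lon — PK (client_id) and explicit NOT NULL columns excluded).
vehicles: 7 nullable (sequence, volume, vehicle_id, eta, distance, lon, capacity — PK (plate) and explicit NOT NULL columns excluded).
carriers: 9 nullable (name, origin, eta, tracking_no, carrier_id, distance, window_start, sequence, address — PK (fuel) and explicit NOT NULL columns excluded).
Total: 3 + 2 + 3 + 7 + 9 = 24.

24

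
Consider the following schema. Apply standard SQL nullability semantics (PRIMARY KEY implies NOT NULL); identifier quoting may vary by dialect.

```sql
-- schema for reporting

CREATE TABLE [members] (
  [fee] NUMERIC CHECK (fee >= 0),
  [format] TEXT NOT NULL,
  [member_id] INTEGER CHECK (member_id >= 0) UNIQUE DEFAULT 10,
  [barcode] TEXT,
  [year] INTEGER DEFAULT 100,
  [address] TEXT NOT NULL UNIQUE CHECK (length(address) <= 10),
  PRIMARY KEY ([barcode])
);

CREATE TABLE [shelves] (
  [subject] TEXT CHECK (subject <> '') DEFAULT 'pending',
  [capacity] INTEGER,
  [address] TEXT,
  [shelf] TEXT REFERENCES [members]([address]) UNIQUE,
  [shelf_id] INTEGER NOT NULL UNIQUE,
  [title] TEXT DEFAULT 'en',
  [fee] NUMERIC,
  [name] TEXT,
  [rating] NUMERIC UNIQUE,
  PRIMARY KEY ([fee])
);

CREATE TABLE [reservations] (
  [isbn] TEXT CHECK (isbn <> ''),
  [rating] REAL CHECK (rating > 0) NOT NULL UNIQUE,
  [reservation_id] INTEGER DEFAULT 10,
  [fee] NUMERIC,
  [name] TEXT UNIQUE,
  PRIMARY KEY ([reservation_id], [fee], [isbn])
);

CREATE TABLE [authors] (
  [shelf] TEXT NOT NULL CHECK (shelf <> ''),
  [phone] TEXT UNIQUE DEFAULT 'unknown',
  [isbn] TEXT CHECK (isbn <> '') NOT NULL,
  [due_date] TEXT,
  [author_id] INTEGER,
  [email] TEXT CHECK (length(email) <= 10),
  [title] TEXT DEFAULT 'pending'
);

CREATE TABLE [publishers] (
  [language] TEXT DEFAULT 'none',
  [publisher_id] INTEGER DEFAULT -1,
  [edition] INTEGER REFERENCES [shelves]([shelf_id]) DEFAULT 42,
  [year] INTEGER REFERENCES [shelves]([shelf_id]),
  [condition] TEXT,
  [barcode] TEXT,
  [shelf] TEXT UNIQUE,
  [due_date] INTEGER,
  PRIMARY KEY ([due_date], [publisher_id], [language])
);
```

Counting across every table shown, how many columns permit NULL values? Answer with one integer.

21

members: 3 nullable (fee, member_id, year — PK (barcode) and explicit NOT NULL columns excluded).
shelves: 7 nullable (subject, capacity, address, shelf, title, name, rating — PK (fee) and explicit NOT NULL columns excluded).
reservations: 1 nullable (name — PK (reservation_id, fee, isbn) and explicit NOT NULL columns excluded).
authors: 5 nullable (phone, due_date, author_id, email, title — PK none and explicit NOT NULL columns excluded).
publishers: 5 nullable (edition, year, condition, barcode, shelf — PK (due_date, publisher_id, language) and explicit NOT NULL columns excluded).
Total: 3 + 7 + 1 + 5 + 5 = 21.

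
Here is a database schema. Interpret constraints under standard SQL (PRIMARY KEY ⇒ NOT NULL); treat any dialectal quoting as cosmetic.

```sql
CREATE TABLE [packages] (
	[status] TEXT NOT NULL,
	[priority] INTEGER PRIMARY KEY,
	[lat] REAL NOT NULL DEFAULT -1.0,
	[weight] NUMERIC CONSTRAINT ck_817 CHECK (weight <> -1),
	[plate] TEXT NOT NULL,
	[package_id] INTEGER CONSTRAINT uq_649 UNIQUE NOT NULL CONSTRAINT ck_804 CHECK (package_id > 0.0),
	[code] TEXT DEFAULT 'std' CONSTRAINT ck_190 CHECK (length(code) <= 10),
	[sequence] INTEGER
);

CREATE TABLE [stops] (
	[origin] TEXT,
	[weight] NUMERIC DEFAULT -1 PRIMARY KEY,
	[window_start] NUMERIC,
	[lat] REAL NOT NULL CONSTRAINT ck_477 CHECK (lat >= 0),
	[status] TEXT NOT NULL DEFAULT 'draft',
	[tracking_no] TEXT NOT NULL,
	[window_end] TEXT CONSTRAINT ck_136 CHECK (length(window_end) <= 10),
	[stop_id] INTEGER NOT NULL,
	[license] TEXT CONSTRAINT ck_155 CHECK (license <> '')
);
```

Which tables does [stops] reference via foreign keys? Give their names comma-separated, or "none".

No column in stops has a REFERENCES clause.

none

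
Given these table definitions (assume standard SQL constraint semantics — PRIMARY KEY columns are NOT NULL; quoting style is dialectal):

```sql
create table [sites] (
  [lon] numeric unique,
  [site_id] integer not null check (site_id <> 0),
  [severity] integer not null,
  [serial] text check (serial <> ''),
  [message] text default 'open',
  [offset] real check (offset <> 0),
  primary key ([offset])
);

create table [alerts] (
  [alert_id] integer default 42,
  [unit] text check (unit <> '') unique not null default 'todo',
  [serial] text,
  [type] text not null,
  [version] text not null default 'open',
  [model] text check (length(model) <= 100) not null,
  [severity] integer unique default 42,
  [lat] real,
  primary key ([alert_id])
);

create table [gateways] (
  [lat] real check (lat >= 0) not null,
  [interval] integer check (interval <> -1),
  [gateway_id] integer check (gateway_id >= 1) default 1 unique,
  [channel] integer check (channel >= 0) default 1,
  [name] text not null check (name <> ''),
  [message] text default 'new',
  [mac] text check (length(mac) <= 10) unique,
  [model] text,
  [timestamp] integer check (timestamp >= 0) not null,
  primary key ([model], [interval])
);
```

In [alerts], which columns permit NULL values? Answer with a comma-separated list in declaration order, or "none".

serial, severity, lat

- alert_id: part of the PRIMARY KEY, which implies NOT NULL → not nullable.
- unit: declared NOT NULL → not nullable.
- serial: no NOT NULL constraint applies → nullable.
- type: declared NOT NULL → not nullable.
- version: declared NOT NULL → not nullable.
- model: declared NOT NULL → not nullable.
- severity: UNIQUE does not imply NOT NULL → nullable.
- lat: no NOT NULL constraint applies → nullable.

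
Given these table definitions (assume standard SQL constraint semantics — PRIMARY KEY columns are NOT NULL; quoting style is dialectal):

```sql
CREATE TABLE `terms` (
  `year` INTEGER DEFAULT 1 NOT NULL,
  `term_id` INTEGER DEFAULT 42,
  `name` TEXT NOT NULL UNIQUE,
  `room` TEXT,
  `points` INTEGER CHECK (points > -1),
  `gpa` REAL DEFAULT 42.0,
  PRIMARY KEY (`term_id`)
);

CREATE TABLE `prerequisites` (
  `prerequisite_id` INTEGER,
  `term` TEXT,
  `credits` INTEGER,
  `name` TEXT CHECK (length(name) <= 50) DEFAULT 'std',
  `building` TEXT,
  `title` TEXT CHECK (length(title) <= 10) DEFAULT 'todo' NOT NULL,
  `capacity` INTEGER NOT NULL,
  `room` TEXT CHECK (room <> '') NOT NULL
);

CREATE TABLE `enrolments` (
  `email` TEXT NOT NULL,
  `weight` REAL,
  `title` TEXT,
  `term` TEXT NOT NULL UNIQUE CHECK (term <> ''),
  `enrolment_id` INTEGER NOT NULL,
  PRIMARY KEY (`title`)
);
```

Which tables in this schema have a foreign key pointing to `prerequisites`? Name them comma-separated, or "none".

none

No REFERENCES clause anywhere in the schema names prerequisites.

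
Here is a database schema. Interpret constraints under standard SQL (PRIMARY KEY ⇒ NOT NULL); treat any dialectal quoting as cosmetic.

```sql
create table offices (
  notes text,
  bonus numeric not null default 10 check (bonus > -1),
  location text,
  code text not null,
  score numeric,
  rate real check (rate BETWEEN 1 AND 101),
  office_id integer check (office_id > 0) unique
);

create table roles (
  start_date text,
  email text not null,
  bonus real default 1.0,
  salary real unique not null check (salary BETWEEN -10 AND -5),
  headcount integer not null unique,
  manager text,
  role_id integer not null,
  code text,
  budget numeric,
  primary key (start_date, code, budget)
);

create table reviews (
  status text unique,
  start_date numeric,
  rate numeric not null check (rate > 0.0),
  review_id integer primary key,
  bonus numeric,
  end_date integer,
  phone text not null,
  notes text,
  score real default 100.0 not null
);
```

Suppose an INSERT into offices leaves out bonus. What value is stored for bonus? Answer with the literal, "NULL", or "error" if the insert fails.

bonus has an explicit DEFAULT 10.
When the column is omitted from an INSERT, that default is used.

10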